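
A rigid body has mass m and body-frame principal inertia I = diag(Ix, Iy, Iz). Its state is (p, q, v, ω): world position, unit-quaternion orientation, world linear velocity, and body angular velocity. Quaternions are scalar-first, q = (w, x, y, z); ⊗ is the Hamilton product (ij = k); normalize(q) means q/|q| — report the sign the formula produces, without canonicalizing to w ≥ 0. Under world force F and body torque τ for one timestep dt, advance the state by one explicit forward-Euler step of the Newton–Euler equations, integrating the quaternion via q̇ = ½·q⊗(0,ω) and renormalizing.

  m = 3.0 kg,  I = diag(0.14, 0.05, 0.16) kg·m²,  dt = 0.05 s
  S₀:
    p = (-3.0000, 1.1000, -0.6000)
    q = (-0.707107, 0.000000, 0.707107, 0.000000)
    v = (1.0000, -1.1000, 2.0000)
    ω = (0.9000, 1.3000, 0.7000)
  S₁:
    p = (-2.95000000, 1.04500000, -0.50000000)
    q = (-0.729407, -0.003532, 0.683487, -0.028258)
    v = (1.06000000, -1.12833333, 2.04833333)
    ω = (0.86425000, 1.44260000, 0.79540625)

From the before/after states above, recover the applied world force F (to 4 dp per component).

F = (3.6000, -1.7000, 2.9000)

velocity change Δv = (0.06000000, -0.02833333, 0.04833333)
m·(v₁−v₀)/dt = (3.6000, -1.7000, 2.9000)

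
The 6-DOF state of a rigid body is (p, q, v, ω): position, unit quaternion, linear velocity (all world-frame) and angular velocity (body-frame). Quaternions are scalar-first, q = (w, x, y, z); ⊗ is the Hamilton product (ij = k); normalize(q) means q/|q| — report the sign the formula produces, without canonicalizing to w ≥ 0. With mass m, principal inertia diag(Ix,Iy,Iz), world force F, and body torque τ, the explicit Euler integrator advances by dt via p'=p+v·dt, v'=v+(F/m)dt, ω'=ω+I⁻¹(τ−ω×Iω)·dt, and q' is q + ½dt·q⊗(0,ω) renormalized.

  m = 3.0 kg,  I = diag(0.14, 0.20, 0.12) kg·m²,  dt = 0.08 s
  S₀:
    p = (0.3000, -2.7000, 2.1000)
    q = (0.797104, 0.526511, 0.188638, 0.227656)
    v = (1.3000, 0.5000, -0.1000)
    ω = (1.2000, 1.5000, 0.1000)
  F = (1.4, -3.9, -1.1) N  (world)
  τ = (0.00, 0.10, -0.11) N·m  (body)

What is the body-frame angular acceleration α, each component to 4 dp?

α = (0.0857, 0.4880, -1.8167)

ω×(Iω) gyroscopic = (-0.0120, 0.0024, 0.1080)
(τ − ω×Iω)/I = (0.0857, 0.4880, -1.8167)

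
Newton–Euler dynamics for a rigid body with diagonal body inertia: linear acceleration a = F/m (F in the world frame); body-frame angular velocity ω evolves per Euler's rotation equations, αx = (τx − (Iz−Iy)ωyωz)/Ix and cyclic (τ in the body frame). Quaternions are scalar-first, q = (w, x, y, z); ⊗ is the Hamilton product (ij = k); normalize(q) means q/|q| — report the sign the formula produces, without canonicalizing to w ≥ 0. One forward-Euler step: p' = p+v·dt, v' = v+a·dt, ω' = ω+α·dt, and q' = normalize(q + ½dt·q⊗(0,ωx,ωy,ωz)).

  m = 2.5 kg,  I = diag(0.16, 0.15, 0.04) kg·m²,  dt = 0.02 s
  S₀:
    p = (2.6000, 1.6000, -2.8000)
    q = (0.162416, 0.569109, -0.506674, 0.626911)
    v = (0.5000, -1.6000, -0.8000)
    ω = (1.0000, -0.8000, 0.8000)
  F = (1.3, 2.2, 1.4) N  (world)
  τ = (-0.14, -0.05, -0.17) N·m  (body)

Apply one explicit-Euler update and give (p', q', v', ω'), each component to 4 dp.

p' = (2.6100, 1.5680, -2.8160)
q' = (0.1476, 0.5716, -0.5062, 0.6287)
v' = (0.5104, -1.5824, -0.7888)
ω' = (0.9737, -0.8195, 0.7110)

a = F/m = (0.5200, 0.8800, 0.5600)
p + v·dt = (2.6100, 1.5680, -2.8160)
v + (F/m)dt = (0.5104, -1.5824, -0.7888)
ω×(Iω) gyroscopic = (0.0704, 0.0960, 0.0080)
α = I⁻¹(τ − ω×Iω) = (-1.3150, -0.9733, -4.4500)
new body rate ω' = (0.9737, -0.8195, 0.7110)
q⊗(0,ω) = (-1.4759770, 0.2586056, 0.0416910, 0.1813196)
q + ½dt·q⊗(0,ω), renormalized = (0.1476, 0.5716, -0.5062, 0.6287)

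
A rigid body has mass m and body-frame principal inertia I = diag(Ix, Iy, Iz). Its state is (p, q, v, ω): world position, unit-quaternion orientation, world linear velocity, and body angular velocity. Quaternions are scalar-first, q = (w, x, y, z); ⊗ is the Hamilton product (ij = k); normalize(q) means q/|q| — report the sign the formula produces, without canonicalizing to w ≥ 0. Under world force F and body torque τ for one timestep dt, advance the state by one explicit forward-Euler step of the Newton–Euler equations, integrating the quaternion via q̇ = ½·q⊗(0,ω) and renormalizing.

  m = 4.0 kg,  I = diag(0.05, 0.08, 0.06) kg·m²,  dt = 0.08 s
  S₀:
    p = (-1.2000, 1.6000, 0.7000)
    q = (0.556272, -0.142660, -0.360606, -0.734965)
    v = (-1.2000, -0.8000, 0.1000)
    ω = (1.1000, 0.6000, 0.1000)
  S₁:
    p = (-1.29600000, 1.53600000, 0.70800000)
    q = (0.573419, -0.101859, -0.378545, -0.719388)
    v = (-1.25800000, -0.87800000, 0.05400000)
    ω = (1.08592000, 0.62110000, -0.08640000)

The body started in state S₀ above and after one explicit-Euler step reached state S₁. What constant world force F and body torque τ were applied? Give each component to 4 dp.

F = (-2.9000, -3.9000, -2.3000)
τ = (-0.0100, 0.0200, -0.1200)

velocity change Δv = (-0.05800000, -0.07800000, -0.04600000)
F = m·Δv/dt = (-2.9000, -3.9000, -2.3000)
Δω = ω₁−ω₀ = (-0.01408000, 0.02110000, -0.18640000)
gyro term ω₀×Iω₀ = (-0.0012, -0.0011, 0.0198)
applied torque τ = (-0.0100, 0.0200, -0.1200)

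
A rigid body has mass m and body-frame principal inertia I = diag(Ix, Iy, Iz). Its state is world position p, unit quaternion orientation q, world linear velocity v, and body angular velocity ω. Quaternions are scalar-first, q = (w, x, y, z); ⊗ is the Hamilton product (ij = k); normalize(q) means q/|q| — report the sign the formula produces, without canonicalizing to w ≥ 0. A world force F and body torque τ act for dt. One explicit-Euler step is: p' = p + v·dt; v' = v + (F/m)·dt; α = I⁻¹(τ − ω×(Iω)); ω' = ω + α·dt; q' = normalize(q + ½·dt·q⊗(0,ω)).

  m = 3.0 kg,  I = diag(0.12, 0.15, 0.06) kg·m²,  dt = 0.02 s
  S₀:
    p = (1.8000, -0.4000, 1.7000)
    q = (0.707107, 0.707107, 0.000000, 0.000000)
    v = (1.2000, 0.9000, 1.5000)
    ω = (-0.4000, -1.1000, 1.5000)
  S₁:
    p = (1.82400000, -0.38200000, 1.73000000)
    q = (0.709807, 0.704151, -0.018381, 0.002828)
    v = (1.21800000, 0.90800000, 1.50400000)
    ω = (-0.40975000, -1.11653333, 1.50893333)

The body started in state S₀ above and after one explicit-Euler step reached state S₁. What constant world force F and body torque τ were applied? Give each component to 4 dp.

ω₁ − ω₀ = (-0.00975000, -0.01653333, 0.00893333)
gyro term ω₀×Iω₀ = (0.1485, -0.0360, 0.0132)
τ = I·(Δω/dt) + ω₀×(Iω₀) = (0.0900, -0.1600, 0.0400)
velocity change Δv = (0.01800000, 0.00800000, 0.00400000)
applied force F = (2.7000, 1.2000, 0.6000)

F = (2.7000, 1.2000, 0.6000)
τ = (0.0900, -0.1600, 0.0400)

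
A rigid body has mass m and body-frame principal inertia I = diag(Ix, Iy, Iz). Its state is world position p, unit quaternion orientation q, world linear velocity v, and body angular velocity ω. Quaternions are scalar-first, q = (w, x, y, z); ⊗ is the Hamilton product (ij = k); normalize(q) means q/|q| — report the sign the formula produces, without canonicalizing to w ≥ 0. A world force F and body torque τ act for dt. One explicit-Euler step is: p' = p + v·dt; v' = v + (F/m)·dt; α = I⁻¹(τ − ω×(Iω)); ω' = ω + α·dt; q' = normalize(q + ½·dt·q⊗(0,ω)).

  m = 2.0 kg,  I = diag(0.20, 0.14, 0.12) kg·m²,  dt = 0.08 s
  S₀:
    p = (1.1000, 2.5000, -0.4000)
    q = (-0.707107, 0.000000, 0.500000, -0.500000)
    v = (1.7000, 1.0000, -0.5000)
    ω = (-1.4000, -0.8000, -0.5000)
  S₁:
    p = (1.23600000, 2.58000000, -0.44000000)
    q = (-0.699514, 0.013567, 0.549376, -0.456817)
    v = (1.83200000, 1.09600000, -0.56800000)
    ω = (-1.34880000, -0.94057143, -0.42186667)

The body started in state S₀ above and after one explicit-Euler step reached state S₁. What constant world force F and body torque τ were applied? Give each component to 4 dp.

Δv = v₁−v₀ = (0.13200000, 0.09600000, -0.06800000)
m·(v₁−v₀)/dt = (3.3000, 2.4000, -1.7000)
Δω = ω₁−ω₀ = (0.05120000, -0.14057143, 0.07813333)
gyro term ω₀×Iω₀ = (-0.0080, 0.0560, -0.0672)
I·α + gyro = (0.1200, -0.1900, 0.0500)

F = (3.3000, 2.4000, -1.7000)
τ = (0.1200, -0.1900, 0.0500)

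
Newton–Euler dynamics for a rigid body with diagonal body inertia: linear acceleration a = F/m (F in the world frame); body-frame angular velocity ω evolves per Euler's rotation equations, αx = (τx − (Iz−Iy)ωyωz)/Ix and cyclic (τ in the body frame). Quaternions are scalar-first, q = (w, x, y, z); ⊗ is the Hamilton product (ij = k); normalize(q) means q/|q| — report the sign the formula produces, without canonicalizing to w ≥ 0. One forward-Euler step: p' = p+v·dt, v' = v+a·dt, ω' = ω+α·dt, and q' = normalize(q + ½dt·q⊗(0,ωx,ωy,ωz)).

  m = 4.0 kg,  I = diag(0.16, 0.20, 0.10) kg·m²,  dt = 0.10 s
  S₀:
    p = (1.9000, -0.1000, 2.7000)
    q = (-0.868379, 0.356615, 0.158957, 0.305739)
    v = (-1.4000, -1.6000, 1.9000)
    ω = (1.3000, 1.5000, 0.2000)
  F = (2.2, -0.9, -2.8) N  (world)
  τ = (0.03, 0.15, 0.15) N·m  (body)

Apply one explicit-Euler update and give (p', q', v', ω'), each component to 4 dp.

gyro term ω×Iω = (-0.0300, 0.0156, 0.0780)
angular accel α = (0.3750, 0.6720, 0.7200)
ω' = ω + α·dt = (1.3375, 1.5672, 0.2720)
Hamilton product q⊗(0,ω) = (-0.7631828, -1.5557098, -0.9764308, 0.1546026)
q' = normalize(q + ½dt·q⊗(0,ω)) = (-0.9021, 0.2775, 0.1096, 0.3119)
p' = p + v·dt = (1.7600, -0.2600, 2.8900)
v' = v + a·dt = (-1.3450, -1.6225, 1.8300)

p' = (1.7600, -0.2600, 2.8900)
q' = (-0.9021, 0.2775, 0.1096, 0.3119)
v' = (-1.3450, -1.6225, 1.8300)
ω' = (1.3375, 1.5672, 0.2720)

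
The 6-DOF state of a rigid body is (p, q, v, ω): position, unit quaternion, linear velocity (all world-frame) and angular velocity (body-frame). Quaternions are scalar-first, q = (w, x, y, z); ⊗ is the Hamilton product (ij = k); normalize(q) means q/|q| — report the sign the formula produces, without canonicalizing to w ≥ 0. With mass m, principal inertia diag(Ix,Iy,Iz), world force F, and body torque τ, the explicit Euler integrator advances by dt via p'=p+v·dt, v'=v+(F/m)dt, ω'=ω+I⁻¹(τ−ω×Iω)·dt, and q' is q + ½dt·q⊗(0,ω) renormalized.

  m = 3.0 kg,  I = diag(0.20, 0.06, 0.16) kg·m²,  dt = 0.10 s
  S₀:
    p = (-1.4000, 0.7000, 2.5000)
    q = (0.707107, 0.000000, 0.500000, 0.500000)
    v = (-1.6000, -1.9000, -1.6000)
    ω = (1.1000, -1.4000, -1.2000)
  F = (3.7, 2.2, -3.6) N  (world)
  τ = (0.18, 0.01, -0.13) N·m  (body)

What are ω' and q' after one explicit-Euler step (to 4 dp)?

ω' = (1.1060, -1.2953, -1.4160)
q' = (0.7677, 0.0436, 0.4753, 0.4276)

angular accel α = (0.0600, 1.0467, -2.1600)
ω' = ω + α·dt = (1.1060, -1.2953, -1.4160)
2q̇ = q⊗(0,ω) = (1.3000000, 0.8778177, -0.4399498, -1.3985284)
updated quaternion q' = (0.7677, 0.0436, 0.4753, 0.4276)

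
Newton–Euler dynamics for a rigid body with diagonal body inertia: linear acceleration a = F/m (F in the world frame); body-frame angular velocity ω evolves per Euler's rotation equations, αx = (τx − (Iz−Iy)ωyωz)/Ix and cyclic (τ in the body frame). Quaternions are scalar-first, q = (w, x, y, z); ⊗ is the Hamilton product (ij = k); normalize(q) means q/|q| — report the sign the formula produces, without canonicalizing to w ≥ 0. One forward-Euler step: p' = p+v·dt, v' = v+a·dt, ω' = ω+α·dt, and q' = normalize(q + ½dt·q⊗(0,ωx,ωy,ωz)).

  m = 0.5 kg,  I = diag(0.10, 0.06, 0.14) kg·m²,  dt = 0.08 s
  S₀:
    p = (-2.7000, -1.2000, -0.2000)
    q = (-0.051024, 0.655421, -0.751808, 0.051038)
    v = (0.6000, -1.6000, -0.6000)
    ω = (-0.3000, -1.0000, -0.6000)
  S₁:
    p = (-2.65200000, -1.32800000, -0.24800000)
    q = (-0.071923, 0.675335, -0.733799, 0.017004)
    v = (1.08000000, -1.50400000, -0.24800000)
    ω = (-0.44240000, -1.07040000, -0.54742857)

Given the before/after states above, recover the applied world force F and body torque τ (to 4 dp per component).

F = (3.0000, 0.6000, 2.2000)
τ = (-0.1300, -0.0600, 0.0800)

Δω = ω₁−ω₀ = (-0.14240000, -0.07040000, 0.05257143)
applied torque τ = (-0.1300, -0.0600, 0.0800)
velocity change Δv = (0.48000000, 0.09600000, 0.35200000)
m·(v₁−v₀)/dt = (3.0000, 0.6000, 2.2000)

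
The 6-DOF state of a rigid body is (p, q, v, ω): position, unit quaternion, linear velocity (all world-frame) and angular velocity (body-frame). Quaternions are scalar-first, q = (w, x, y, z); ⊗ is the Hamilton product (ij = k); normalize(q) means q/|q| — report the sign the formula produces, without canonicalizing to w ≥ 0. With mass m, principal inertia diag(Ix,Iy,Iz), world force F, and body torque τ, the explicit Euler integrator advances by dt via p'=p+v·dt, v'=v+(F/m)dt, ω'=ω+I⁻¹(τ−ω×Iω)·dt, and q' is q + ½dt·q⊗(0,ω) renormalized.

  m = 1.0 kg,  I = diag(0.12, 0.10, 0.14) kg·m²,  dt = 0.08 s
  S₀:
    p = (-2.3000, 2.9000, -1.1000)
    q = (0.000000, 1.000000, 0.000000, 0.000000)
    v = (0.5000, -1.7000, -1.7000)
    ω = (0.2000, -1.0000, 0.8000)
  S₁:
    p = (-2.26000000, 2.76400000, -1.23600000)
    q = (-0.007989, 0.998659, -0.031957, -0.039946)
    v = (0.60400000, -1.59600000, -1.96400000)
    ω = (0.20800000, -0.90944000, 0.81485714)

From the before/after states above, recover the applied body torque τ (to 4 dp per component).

τ = (-0.0200, 0.1100, 0.0300)

Δω = ω₁−ω₀ = (0.00800000, 0.09056000, 0.01485714)
applied torque τ = (-0.0200, 0.1100, 0.0300)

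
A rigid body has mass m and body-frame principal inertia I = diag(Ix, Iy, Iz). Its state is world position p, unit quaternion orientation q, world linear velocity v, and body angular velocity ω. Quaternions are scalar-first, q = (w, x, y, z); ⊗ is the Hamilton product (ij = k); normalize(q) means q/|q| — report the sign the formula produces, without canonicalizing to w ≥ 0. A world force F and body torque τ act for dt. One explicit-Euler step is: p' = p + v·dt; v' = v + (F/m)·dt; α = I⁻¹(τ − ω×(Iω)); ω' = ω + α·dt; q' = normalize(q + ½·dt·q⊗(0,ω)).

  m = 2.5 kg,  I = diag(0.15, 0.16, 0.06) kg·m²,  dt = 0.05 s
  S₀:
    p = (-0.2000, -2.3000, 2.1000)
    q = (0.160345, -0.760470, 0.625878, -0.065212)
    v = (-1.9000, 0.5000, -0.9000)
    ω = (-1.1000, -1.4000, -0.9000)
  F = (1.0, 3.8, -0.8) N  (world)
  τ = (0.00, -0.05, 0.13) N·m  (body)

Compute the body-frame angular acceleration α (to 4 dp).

α = (0.8400, -0.8694, 1.9100)

precession coupling ω×(Iω) = (-0.1260, 0.0891, 0.0154)
α = I⁻¹(τ − ω×Iω) = (0.8400, -0.8694, 1.9100)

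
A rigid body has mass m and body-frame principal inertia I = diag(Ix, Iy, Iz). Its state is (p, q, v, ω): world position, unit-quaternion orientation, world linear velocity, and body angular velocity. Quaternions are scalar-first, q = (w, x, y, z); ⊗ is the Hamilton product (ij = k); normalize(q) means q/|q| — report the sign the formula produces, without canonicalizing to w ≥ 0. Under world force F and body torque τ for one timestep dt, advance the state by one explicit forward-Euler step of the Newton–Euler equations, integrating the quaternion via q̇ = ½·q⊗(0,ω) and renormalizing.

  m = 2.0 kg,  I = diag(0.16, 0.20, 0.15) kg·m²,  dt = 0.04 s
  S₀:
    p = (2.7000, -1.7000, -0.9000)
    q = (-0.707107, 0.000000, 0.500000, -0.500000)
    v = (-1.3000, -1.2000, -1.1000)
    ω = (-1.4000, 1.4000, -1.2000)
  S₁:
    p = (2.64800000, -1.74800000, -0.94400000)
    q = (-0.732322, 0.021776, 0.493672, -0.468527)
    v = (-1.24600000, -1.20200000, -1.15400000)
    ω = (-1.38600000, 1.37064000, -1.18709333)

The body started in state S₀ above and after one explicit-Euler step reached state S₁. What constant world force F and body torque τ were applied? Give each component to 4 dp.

F = (2.7000, -0.1000, -2.7000)
τ = (0.1400, -0.1300, -0.0300)

Δv = v₁−v₀ = (0.05400000, -0.00200000, -0.05400000)
m·(v₁−v₀)/dt = (2.7000, -0.1000, -2.7000)
rate change Δω = (0.01400000, -0.02936000, 0.01290667)
ω₀×(Iω₀) = (0.0840, 0.0168, -0.0784)
applied torque τ = (0.1400, -0.1300, -0.0300)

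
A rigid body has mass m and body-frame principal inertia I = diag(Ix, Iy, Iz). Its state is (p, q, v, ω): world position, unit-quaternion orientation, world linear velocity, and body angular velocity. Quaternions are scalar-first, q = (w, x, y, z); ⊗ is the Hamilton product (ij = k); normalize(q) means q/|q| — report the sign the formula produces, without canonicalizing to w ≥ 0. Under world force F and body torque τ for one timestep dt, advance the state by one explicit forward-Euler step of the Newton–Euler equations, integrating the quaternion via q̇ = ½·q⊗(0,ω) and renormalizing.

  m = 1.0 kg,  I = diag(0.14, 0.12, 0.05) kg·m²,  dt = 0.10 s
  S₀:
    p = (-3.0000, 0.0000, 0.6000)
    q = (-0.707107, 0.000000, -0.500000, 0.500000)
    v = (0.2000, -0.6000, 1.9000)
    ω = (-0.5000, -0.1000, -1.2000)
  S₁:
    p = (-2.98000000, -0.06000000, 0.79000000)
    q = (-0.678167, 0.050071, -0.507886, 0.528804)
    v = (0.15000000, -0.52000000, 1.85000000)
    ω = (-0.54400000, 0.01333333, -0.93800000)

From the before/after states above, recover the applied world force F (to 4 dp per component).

Δv = v₁−v₀ = (-0.05000000, 0.08000000, -0.05000000)
m·(v₁−v₀)/dt = (-0.5000, 0.8000, -0.5000)

F = (-0.5000, 0.8000, -0.5000)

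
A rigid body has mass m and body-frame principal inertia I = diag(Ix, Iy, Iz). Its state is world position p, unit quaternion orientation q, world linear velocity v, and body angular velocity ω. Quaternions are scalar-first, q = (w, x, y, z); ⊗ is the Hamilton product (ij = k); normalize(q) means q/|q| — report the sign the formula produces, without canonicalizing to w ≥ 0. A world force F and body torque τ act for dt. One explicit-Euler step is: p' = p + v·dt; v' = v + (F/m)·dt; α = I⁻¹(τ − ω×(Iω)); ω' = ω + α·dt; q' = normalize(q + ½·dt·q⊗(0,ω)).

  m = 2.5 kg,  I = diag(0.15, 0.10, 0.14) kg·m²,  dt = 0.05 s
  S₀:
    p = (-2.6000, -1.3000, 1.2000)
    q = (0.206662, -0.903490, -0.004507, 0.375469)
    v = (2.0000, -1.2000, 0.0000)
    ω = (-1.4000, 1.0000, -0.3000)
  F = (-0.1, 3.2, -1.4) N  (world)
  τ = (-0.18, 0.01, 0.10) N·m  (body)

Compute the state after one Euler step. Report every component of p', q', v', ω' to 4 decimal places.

p + v·dt = (-2.5000, -1.3600, 1.2000)
new velocity v' = (1.9980, -1.1360, -0.0280)
gyro term ω×Iω = (-0.0120, 0.0042, 0.0700)
(τ − ω×Iω)/I = (-1.1200, 0.0580, 0.2143)
ω' = ω + α·dt = (-1.4560, 1.0029, -0.2893)
q⊗(0,ω) = (-1.1477383, -0.6634437, -0.5900416, -0.9717984)
q' = normalize(q + ½dt·q⊗(0,ω)) = (0.1778, -0.9192, -0.0192, 0.3508)

p' = (-2.5000, -1.3600, 1.2000)
q' = (0.1778, -0.9192, -0.0192, 0.3508)
v' = (1.9980, -1.1360, -0.0280)
ω' = (-1.4560, 1.0029, -0.2893)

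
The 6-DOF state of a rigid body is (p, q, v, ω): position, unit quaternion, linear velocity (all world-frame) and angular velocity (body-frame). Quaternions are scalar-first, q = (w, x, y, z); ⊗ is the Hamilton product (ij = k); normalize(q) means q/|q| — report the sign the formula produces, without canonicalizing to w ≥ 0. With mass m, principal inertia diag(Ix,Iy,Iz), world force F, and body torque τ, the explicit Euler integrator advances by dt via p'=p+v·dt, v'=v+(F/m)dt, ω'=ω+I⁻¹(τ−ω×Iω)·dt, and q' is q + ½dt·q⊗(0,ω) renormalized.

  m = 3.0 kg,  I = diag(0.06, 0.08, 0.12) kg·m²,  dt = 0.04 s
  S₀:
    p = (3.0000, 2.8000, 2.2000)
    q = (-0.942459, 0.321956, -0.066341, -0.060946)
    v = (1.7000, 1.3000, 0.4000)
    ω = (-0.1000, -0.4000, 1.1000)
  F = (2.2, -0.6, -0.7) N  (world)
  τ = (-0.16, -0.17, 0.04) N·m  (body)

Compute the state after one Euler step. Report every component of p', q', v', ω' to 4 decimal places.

p' = (3.0680, 2.8520, 2.2160)
q' = (-0.9407, 0.3218, -0.0657, -0.0844)
v' = (1.7293, 1.2920, 0.3907)
ω' = (-0.1949, -0.4883, 1.1131)

a = (0.7333, -0.2000, -0.2333)
p + v·dt = (3.0680, 2.8520, 2.2160)
new velocity v' = (1.7293, 1.2920, 0.3907)
α = I⁻¹(τ − ω×Iω) = (-2.3733, -2.2075, 0.3267)
new body rate ω' = (-0.1949, -0.4883, 1.1131)
Hamilton product q⊗(0,ω) = (0.0726998, -0.0031076, 0.0289266, -1.1721214)
q + ½dt·q⊗(0,ω), renormalized = (-0.9407, 0.3218, -0.0657, -0.0844)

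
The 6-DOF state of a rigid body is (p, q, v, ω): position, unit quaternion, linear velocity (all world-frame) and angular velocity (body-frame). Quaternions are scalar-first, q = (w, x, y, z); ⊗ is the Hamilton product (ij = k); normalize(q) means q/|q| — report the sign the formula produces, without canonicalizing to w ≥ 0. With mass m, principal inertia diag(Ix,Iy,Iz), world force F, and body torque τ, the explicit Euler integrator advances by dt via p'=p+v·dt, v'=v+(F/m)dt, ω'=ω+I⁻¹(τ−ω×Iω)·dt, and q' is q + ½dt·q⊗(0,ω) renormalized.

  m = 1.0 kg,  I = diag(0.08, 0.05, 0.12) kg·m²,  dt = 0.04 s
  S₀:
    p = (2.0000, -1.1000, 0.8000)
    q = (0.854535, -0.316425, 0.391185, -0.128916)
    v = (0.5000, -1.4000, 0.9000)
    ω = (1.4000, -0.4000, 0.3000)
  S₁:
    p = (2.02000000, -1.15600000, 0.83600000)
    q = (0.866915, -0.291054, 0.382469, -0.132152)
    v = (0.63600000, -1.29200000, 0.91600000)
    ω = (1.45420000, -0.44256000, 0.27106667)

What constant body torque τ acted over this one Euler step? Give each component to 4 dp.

τ = (0.1000, -0.0700, -0.0700)

Δω = ω₁−ω₀ = (0.05420000, -0.04256000, -0.02893333)
applied torque τ = (0.1000, -0.0700, -0.0700)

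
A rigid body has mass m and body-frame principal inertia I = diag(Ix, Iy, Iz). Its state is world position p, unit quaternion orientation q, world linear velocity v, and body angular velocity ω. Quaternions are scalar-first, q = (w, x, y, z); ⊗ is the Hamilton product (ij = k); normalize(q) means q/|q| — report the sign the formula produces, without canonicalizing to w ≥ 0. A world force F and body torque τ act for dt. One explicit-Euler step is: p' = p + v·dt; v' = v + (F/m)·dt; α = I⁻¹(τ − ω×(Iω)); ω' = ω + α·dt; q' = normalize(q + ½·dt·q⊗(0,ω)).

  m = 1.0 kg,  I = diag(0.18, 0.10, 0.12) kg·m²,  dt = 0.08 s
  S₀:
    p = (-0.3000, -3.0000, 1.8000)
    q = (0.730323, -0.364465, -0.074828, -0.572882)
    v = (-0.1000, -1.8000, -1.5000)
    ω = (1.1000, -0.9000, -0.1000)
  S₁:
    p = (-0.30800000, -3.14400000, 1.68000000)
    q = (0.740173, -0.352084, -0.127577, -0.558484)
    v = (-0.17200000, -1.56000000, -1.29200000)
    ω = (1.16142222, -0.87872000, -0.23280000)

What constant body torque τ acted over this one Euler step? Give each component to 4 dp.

Δω = ω₁−ω₀ = (0.06142222, 0.02128000, -0.13280000)
τ = I·(Δω/dt) + ω₀×(Iω₀) = (0.1400, 0.0200, -0.1200)

τ = (0.1400, 0.0200, -0.1200)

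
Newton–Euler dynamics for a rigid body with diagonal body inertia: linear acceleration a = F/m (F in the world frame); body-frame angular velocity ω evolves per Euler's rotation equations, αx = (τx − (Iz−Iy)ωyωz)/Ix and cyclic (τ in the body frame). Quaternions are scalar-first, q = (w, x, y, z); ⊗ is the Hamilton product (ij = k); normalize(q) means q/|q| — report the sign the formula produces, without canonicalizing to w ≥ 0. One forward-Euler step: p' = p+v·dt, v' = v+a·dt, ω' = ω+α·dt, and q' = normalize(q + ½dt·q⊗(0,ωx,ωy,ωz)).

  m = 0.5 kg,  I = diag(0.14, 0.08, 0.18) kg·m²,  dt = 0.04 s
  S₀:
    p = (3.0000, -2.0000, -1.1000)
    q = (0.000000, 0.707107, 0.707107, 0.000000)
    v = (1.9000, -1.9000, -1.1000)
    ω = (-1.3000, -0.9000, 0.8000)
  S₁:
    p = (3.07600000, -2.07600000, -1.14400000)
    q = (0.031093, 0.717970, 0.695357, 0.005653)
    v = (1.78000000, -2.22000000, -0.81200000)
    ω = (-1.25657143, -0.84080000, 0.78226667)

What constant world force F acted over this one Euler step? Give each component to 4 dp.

F = (-1.5000, -4.0000, 3.6000)

v₁ − v₀ = (-0.12000000, -0.32000000, 0.28800000)
m·(v₁−v₀)/dt = (-1.5000, -4.0000, 3.6000)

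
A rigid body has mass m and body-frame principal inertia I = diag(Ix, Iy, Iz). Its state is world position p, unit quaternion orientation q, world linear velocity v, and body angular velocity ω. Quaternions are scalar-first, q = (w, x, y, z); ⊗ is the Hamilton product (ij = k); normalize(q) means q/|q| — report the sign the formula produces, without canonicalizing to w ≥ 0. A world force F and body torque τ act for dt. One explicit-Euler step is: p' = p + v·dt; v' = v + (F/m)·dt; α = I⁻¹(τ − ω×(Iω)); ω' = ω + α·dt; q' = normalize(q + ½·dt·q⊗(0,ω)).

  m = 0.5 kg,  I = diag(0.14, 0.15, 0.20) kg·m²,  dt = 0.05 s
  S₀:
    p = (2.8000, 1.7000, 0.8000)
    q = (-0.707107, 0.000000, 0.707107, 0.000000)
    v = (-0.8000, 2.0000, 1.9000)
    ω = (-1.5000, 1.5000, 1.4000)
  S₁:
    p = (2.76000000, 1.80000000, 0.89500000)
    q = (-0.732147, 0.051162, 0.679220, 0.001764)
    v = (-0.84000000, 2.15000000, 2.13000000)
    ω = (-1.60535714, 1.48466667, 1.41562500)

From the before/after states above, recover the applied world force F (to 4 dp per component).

F = (-0.4000, 1.5000, 2.3000)

v₁ − v₀ = (-0.04000000, 0.15000000, 0.23000000)
m·(v₁−v₀)/dt = (-0.4000, 1.5000, 2.3000)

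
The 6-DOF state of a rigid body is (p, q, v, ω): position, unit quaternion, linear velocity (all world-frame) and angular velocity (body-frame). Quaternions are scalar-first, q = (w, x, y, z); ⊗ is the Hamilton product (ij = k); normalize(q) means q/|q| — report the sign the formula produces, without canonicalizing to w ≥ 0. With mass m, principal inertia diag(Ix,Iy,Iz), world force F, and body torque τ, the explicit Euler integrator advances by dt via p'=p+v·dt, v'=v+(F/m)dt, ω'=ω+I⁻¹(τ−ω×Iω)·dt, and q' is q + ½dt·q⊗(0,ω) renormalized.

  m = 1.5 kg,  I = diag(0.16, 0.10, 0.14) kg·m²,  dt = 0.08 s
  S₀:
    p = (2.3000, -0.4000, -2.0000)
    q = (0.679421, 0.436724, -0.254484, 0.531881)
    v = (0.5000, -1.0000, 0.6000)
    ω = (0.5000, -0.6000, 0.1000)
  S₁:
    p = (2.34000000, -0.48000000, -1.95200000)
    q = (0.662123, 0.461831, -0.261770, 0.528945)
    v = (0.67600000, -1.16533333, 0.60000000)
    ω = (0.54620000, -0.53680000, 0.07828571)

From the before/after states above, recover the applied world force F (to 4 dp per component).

velocity change Δv = (0.17600000, -0.16533333, 0.00000000)
m·(v₁−v₀)/dt = (3.3000, -3.1000, 0.0000)

F = (3.3000, -3.1000, 0.0000)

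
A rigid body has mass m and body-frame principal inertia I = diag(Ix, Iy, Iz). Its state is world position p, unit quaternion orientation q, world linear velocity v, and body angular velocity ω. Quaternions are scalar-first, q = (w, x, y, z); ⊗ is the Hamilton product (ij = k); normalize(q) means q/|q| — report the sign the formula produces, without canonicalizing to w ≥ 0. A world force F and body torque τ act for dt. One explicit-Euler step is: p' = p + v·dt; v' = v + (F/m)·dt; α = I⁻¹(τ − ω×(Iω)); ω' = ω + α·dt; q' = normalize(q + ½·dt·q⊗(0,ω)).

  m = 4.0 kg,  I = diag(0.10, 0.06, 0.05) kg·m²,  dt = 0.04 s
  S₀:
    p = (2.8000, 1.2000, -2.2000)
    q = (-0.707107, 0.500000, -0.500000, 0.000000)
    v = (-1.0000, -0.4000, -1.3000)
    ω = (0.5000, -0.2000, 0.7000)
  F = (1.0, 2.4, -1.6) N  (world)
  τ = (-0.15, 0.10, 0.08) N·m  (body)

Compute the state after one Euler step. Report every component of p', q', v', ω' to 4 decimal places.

p' = (2.7600, 1.1840, -2.2520)
q' = (-0.7140, 0.4859, -0.5041, -0.0069)
v' = (-0.9900, -0.3760, -1.3160)
ω' = (0.4394, -0.1450, 0.7608)

a = (0.2500, 0.6000, -0.4000)
new position p' = (2.7600, 1.1840, -2.2520)
v' = v + a·dt = (-0.9900, -0.3760, -1.3160)
ω×(Iω) gyroscopic = (0.0014, 0.0175, 0.0040)
α = I⁻¹(τ − ω×Iω) = (-1.5140, 1.3750, 1.5200)
new body rate ω' = (0.4394, -0.1450, 0.7608)
2q̇ = q⊗(0,ω) = (-0.3500000, -0.7035535, -0.2085786, -0.3449749)
q' = normalize(q + ½dt·q⊗(0,ω)) = (-0.7140, 0.4859, -0.5041, -0.0069)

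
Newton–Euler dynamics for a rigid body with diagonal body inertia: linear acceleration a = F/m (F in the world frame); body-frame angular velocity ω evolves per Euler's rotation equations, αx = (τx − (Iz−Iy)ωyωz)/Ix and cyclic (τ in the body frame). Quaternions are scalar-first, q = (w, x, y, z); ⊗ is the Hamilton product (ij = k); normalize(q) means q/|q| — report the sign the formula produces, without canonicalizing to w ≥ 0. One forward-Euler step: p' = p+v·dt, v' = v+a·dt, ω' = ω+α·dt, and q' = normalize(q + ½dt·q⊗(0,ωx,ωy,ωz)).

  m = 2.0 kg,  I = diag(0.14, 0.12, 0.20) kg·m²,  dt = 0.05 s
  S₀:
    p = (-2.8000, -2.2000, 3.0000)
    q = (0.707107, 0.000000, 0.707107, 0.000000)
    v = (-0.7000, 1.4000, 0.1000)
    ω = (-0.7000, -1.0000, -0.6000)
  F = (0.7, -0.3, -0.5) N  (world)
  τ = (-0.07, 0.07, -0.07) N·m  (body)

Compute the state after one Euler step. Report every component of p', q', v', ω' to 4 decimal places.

p' = (-2.8350, -2.1300, 3.0050)
q' = (0.7244, -0.0230, 0.6890, 0.0018)
v' = (-0.6825, 1.3925, 0.0875)
ω' = (-0.7421, -0.9603, -0.6140)

angular accel α = (-0.8429, 0.7933, -0.2800)
ω' = ω + α·dt = (-0.7421, -0.9603, -0.6140)
q⊗(0,ω) = (0.7071070, -0.9192391, -0.7071070, 0.0707107)
updated quaternion q' = (0.7244, -0.0230, 0.6890, 0.0018)
new position p' = (-2.8350, -2.1300, 3.0050)
v' = v + a·dt = (-0.6825, 1.3925, 0.0875)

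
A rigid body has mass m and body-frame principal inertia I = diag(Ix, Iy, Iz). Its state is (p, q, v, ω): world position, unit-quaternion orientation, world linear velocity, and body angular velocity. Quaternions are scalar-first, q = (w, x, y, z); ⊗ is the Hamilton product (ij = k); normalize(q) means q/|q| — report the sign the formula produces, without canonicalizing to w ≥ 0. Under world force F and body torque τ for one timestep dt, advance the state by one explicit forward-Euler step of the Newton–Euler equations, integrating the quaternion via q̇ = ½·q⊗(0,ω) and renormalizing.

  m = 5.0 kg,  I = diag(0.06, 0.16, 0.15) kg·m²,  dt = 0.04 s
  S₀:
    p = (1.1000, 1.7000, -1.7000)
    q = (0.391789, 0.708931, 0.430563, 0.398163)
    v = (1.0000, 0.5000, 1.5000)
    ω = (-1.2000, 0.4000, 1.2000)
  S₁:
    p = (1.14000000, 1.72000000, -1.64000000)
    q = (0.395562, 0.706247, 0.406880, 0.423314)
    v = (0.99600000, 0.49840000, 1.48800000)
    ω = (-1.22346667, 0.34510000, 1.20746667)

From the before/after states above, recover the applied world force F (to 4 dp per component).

velocity change Δv = (-0.00400000, -0.00160000, -0.01200000)
m·(v₁−v₀)/dt = (-0.5000, -0.2000, -1.5000)

F = (-0.5000, -0.2000, -1.5000)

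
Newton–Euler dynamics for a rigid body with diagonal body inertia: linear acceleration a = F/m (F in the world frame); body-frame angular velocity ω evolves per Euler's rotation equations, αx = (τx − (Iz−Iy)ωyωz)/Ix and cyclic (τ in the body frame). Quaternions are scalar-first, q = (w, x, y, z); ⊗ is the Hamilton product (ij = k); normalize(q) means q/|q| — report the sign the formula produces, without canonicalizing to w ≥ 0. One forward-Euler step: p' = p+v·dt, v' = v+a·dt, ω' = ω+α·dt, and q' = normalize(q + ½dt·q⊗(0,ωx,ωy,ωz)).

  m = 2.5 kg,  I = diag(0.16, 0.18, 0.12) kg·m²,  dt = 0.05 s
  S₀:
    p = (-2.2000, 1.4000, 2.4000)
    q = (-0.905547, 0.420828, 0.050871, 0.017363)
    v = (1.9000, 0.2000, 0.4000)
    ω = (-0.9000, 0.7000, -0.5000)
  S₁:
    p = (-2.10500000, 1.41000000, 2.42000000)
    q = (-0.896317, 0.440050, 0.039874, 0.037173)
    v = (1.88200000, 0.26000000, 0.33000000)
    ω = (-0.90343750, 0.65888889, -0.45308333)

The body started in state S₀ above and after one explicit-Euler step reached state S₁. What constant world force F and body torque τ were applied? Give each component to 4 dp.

Δω = ω₁−ω₀ = (-0.00343750, -0.04111111, 0.04691667)
applied torque τ = (0.0100, -0.1300, 0.1000)
velocity change Δv = (-0.01800000, 0.06000000, -0.07000000)
m·(v₁−v₀)/dt = (-0.9000, 3.0000, -3.5000)

F = (-0.9000, 3.0000, -3.5000)
τ = (0.0100, -0.1300, 0.1000)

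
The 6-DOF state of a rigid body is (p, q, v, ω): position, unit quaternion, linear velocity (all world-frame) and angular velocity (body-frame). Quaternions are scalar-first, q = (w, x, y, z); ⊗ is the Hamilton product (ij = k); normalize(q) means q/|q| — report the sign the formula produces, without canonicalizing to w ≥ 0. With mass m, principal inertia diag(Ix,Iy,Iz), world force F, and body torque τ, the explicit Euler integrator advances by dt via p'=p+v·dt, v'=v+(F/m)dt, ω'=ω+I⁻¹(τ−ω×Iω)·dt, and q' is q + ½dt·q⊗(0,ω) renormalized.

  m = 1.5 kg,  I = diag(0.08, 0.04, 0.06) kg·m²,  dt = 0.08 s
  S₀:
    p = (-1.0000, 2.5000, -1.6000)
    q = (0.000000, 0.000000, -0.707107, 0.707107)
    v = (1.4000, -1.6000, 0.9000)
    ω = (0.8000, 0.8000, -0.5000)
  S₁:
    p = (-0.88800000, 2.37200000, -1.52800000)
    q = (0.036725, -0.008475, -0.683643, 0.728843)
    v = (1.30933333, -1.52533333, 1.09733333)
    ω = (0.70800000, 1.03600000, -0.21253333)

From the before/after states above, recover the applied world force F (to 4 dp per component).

F = (-1.7000, 1.4000, 3.7000)

velocity change Δv = (-0.09066667, 0.07466667, 0.19733333)
applied force F = (-1.7000, 1.4000, 3.7000)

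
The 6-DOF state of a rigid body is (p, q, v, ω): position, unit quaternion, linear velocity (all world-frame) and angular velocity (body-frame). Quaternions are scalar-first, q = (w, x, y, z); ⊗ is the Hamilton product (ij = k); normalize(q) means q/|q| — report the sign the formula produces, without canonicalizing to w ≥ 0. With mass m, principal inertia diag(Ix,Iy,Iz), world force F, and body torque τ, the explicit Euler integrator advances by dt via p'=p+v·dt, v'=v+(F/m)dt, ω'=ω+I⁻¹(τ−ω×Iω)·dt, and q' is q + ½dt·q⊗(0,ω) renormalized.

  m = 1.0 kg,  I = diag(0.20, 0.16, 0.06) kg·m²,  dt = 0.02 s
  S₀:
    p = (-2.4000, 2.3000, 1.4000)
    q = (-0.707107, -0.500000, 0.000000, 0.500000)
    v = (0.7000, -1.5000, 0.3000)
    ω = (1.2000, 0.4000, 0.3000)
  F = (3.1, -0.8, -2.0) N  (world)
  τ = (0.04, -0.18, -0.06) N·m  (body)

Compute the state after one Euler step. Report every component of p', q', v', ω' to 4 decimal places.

linear accel F/m = (3.1000, -0.8000, -2.0000)
p + v·dt = (-2.3860, 2.2700, 1.4060)
new velocity v' = (0.7620, -1.5160, 0.2600)
α = I⁻¹(τ − ω×Iω) = (0.2600, -1.4400, -0.6800)
ω' = ω + α·dt = (1.2052, 0.3712, 0.2864)
2q̇ = q⊗(0,ω) = (0.4500000, -1.0485284, 0.4671572, -0.4121321)
q' = normalize(q + ½dt·q⊗(0,ω)) = (-0.7025, -0.5104, 0.0047, 0.4958)

p' = (-2.3860, 2.2700, 1.4060)
q' = (-0.7025, -0.5104, 0.0047, 0.4958)
v' = (0.7620, -1.5160, 0.2600)
ω' = (1.2052, 0.3712, 0.2864)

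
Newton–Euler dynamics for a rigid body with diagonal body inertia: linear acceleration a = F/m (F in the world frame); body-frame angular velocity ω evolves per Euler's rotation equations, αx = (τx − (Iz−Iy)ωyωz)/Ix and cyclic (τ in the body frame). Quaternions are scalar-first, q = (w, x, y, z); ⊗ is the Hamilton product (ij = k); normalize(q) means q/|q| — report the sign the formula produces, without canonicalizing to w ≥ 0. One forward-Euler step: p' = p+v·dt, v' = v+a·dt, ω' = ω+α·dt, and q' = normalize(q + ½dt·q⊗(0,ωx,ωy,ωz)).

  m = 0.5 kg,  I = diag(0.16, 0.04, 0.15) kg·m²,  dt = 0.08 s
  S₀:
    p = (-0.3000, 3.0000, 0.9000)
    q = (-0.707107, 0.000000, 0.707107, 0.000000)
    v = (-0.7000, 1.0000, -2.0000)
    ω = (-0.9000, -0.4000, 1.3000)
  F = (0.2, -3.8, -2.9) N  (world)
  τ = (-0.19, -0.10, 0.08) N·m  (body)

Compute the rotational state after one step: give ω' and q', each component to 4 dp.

ω' = (-0.9664, -0.5766, 1.3657)
q' = (-0.6943, 0.0621, 0.7169, -0.0113)

ω×(Iω) gyroscopic = (-0.0572, -0.0117, -0.0432)
α = I⁻¹(τ − ω×Iω) = (-0.8300, -2.2075, 0.8213)
ω' = ω + α·dt = (-0.9664, -0.5766, 1.3657)
Hamilton product q⊗(0,ω) = (0.2828428, 1.5556354, 0.2828428, -0.2828428)
q' = normalize(q + ½dt·q⊗(0,ω)) = (-0.6943, 0.0621, 0.7169, -0.0113)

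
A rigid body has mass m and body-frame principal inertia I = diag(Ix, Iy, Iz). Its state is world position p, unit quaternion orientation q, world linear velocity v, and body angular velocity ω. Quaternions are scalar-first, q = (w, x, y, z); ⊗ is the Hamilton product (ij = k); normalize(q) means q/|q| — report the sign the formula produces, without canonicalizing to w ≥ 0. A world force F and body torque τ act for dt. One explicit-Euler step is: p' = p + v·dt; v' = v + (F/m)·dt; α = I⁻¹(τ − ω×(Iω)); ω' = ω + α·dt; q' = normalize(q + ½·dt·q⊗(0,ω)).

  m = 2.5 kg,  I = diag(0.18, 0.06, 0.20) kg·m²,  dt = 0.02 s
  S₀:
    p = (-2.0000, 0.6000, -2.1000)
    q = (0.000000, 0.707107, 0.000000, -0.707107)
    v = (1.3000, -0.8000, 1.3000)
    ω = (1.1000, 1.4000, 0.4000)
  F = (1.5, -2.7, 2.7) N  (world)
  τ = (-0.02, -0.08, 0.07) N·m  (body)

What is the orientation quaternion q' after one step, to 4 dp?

Hamilton product q⊗(0,ω) = (-0.4949749, 0.9899498, -1.0606605, 0.9899498)
q' = normalize(q + ½dt·q⊗(0,ω)) = (-0.0049, 0.7169, -0.0106, -0.6971)

q' = (-0.0049, 0.7169, -0.0106, -0.6971)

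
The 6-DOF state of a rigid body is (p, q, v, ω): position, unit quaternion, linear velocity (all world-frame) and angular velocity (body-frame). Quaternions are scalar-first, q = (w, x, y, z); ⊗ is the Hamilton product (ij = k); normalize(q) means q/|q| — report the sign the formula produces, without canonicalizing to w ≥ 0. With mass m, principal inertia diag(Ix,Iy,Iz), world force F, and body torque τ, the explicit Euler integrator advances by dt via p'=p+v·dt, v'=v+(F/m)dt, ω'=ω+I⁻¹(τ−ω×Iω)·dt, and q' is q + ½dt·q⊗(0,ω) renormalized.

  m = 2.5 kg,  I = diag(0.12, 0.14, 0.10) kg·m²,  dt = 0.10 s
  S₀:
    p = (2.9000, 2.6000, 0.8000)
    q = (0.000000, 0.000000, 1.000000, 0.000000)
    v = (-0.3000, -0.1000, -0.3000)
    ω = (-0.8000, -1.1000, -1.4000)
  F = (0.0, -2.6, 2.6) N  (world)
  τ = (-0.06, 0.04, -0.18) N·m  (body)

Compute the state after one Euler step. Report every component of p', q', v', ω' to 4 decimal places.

a = (0.0000, -1.0400, 1.0400)
p' = p + v·dt = (2.8700, 2.5900, 0.7700)
new velocity v' = (-0.3000, -0.2040, -0.1960)
α = I⁻¹(τ − ω×Iω) = (0.0133, 0.1257, -1.9760)
new body rate ω' = (-0.7987, -1.0874, -1.5976)
2q̇ = q⊗(0,ω) = (1.1000000, -1.4000000, 0.0000000, 0.8000000)
q + ½dt·q⊗(0,ω), renormalized = (0.0547, -0.0697, 0.9953, 0.0398)

p' = (2.8700, 2.5900, 0.7700)
q' = (0.0547, -0.0697, 0.9953, 0.0398)
v' = (-0.3000, -0.2040, -0.1960)
ω' = (-0.7987, -1.0874, -1.5976)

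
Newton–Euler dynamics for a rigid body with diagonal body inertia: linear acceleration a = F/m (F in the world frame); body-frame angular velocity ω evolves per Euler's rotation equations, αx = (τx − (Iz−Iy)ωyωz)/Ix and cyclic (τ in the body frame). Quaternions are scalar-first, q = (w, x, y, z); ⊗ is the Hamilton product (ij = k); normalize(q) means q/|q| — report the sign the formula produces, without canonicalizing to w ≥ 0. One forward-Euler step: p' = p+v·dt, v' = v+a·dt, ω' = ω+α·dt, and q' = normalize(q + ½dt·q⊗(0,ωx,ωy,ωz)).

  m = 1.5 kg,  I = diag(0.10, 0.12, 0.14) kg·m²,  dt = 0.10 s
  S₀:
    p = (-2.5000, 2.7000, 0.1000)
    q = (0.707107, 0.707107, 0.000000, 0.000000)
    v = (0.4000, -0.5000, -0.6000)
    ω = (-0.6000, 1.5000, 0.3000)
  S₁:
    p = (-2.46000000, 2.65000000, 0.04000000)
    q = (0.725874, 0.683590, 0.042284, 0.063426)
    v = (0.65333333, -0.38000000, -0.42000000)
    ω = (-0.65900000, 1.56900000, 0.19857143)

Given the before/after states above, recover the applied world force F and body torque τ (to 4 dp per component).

rate change Δω = (-0.05900000, 0.06900000, -0.10142857)
ω₀×(Iω₀) = (0.0090, 0.0072, -0.0180)
I·α + gyro = (-0.0500, 0.0900, -0.1600)
Δv = v₁−v₀ = (0.25333333, 0.12000000, 0.18000000)
F = m·Δv/dt = (3.8000, 1.8000, 2.7000)

F = (3.8000, 1.8000, 2.7000)
τ = (-0.0500, 0.0900, -0.1600)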